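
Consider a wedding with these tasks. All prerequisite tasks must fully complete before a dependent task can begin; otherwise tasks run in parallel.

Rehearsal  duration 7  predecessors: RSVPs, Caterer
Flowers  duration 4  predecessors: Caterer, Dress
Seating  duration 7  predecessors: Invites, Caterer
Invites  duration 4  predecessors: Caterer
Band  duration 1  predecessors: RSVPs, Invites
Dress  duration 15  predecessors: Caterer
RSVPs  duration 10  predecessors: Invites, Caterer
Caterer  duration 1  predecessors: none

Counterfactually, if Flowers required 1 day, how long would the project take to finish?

Actual critical path: Caterer→Invites→RSVPs→Rehearsal = 1+4+10+7 = 22 ⇒ 22 days.
Flowers has 2 days of float (longest path through it is 20).
No other chain overtakes it, so the finish is 22 days.

22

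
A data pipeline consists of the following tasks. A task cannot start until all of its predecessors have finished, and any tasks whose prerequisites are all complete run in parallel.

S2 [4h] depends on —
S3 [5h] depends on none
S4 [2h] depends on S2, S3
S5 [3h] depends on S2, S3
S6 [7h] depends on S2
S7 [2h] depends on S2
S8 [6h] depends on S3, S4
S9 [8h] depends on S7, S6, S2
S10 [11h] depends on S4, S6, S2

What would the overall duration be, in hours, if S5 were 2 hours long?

22

The binding path is S2→S6→S10 = 4+7+11 = 22; finish at 22 hours.
S5 is off the critical path — its longest chain is 8 hours, giving 14 of slack.
The critical path is still S2→S6→S10; finish is now 22 hours.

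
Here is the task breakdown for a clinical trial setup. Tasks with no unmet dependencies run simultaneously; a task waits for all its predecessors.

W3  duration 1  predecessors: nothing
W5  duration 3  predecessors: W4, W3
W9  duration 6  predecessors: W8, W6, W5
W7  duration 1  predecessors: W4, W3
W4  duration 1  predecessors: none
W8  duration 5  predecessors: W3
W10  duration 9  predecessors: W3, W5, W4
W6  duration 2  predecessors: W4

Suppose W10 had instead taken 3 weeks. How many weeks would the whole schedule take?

Baseline: W3→W5→W10 = 1+3+9 = 13 → 13 weeks.
W10 lies on that path, so at 3 weeks the path becomes 7 weeks.
New critical path: W3→W8→W9 = 1+5+6 = 12 ⇒ 12 weeks.

12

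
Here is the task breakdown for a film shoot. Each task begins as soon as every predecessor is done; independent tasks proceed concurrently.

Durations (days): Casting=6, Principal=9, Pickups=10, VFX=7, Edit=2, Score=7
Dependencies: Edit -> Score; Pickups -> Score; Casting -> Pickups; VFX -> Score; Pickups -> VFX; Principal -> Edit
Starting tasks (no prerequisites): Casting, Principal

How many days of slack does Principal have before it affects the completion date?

12

Critical path: Casting→Pickups→VFX→Score = 6+10+7+7 = 30, so the finish is 30 days.
Longest path through Principal: 18 days (earliest finish 9, latest finish 21).
Slack of Principal = 12 − 0 = 12 days.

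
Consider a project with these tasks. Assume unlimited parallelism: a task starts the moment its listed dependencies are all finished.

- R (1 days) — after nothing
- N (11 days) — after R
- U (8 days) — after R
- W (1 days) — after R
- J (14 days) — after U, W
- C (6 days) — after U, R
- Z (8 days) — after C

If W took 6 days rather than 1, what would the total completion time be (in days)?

23

Baseline: R→U→J = 1+8+14 = 23 → 23 days.
W has 7 days of float (longest path through it is 16).
That remains the longest chain; total 23 days.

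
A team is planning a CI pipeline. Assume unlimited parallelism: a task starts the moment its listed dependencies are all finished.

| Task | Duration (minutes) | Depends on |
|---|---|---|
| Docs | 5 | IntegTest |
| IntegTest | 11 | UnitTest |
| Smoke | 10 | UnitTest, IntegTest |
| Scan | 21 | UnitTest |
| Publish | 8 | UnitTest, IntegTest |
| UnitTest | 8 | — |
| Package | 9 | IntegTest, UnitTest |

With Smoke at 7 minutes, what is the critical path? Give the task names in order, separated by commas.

Actual critical path: UnitTest→IntegTest→Smoke = 8+11+10 = 29 ⇒ 29 minutes.
Since Smoke is critical, the -3 change carries straight to that chain (now 26 minutes).
New critical path: UnitTest→Scan = 8+21 = 29 ⇒ 29 minutes.

UnitTest, Scan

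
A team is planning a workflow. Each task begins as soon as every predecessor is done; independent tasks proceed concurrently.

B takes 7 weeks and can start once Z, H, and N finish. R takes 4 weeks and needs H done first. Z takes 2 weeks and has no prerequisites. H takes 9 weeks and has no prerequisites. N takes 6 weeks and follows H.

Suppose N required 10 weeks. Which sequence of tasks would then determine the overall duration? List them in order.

H, N, B

Baseline: H→N→B = 9+6+7 = 22 → 22 weeks.
Since N is critical, the +4 change carries straight to that chain (now 26 weeks).
No other chain overtakes it, so the finish is 26 weeks.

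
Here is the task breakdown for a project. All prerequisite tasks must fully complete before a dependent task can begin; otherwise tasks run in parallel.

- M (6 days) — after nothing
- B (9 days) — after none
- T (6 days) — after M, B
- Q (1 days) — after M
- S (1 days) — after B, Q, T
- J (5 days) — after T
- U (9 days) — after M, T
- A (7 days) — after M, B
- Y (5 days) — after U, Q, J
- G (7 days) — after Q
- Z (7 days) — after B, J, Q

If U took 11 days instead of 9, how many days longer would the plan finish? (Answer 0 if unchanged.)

2

Baseline: B→T→U→Y = 9+6+9+5 = 29 → 29 days.
U lies on that path, so at 11 days the path becomes 31 days.
No other chain overtakes it, so the finish is 31 days.
Change in finish: 31 − 29 = +2 days.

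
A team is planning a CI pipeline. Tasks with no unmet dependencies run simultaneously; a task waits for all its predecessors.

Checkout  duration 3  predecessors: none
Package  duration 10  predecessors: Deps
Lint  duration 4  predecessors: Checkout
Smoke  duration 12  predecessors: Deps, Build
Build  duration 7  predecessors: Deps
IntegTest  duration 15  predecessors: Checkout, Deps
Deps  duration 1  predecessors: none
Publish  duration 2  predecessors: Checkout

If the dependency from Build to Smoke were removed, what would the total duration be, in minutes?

18

Before: longest chain Deps→Build→Smoke = 1+7+12 = 20, finish 20.
Without Build→Smoke, Smoke's earliest start moves from 8 to 1.
New critical path: Checkout→IntegTest = 3+15 = 18 ⇒ 18 minutes.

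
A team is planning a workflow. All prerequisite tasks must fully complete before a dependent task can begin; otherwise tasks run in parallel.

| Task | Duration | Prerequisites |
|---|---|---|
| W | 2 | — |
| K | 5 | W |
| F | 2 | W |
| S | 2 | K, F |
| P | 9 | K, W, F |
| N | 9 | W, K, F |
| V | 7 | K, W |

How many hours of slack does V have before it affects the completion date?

W→K→P = 2+5+9 = 16 sets the makespan at 16 hours.
Longest path through V: 14 hours (earliest finish 14, latest finish 16).
Slack of V = 9 − 7 = 2 hours.

2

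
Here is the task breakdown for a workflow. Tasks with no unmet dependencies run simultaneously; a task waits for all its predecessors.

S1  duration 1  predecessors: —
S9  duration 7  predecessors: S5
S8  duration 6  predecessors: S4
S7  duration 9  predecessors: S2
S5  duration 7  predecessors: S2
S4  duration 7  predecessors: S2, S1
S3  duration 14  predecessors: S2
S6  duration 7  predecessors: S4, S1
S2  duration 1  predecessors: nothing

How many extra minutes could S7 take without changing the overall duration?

5

The longest chain is S1→S4→S6 = 1+7+7 = 15; overall finish 15 minutes.
Longest path through S7: 10 minutes (earliest finish 10, latest finish 15).
So S7 can slip 15 − 10 = 5 minutes.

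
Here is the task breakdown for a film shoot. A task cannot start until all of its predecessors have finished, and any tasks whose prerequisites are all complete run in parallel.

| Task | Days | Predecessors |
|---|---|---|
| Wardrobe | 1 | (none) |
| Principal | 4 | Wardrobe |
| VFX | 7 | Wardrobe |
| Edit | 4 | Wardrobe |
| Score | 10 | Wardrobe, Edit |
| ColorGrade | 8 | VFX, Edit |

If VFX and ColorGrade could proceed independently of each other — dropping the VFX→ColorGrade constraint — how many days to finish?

15

With the dependency in place, Wardrobe→VFX→ColorGrade = 1+7+8 = 16 sets the finish at 16 days.
Without VFX→ColorGrade, ColorGrade's earliest start moves from 8 to 5.
New critical path: Wardrobe→Edit→Score = 1+4+10 = 15 ⇒ 15 days.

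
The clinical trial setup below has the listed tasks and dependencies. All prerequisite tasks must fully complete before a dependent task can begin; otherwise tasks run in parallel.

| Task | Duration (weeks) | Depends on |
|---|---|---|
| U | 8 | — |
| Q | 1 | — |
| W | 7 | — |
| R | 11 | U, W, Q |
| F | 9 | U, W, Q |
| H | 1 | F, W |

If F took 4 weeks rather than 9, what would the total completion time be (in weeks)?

19

Actual critical path: U→R = 8+11 = 19 ⇒ 19 weeks.
F has 1 week of float (longest path through it is 18).
The critical path is still U→R; finish is now 19 weeks.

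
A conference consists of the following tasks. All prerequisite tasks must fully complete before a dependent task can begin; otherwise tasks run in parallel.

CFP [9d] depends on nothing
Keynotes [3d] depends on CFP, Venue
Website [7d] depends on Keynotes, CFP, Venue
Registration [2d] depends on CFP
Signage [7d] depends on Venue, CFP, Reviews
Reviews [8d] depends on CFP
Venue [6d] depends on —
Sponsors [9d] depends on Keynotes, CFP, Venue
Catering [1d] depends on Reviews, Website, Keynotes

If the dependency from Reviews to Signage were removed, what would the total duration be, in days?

With the dependency in place, CFP→Reviews→Signage = 9+8+7 = 24 sets the finish at 24 days.
Without Reviews→Signage, Signage's earliest start moves from 17 to 9.
New critical path: CFP→Keynotes→Sponsors = 9+3+9 = 21 ⇒ 21 days.

21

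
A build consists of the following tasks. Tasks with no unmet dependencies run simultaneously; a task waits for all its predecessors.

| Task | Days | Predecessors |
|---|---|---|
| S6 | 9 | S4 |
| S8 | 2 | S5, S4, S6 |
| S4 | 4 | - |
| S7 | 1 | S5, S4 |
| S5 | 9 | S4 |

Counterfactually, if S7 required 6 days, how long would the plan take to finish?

19

The binding path is S4→S5→S8 = 4+9+2 = 15; finish at 15 days.
S7 has 1 day of float (longest path through it is 14).
New critical path: S4→S5→S7 = 4+9+6 = 19 ⇒ 19 days.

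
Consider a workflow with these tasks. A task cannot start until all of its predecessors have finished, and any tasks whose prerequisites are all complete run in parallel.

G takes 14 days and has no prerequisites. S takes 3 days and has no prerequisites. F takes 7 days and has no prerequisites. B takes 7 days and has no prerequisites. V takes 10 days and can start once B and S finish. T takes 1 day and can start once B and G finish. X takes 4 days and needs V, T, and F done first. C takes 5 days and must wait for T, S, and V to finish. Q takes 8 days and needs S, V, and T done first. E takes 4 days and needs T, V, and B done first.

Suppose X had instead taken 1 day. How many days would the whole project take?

Critical path before the change: B→V→Q = 7+10+8 = 25 giving 25 days.
X has 4 days of float (longest path through it is 21).
No other chain overtakes it, so the finish is 25 days.

25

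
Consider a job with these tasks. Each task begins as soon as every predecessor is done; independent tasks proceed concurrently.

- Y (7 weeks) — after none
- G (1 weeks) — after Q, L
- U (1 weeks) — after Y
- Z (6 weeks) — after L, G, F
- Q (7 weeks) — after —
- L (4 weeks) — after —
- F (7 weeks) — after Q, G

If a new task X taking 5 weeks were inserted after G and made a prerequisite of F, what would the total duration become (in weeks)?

26

Originally the schedule takes 21 weeks.
With X inserted, F now waits for max(Q, G, X).
New critical path: Q→G→X→F→Z = 7+1+5+7+6 = 26 ⇒ 26 weeks.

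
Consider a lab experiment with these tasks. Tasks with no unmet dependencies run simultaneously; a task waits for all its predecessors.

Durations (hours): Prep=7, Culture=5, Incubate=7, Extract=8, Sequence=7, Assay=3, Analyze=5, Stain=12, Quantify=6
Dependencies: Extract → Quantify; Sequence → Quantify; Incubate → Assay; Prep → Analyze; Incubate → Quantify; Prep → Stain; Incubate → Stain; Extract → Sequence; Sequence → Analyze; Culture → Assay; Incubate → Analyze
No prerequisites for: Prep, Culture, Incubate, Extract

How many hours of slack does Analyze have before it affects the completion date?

1

The longest chain is Extract→Sequence→Quantify = 8+7+6 = 21; overall finish 21 hours.
Analyze finishes as early as 20 and must finish by 21.
Slack of Analyze = 16 − 15 = 1 hour.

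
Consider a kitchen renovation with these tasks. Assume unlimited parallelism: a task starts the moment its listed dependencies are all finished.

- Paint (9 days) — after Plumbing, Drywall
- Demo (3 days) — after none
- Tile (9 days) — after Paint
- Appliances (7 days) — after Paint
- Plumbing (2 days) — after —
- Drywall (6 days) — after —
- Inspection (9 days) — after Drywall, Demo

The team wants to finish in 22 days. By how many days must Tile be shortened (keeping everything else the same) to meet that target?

Current finish: 24 days; target: 22.
Tile is on every critical path, so each day cut from Tile cuts the finish by one (this holds down to a finish of 22).
Need 24 − 22 = 2 days off Tile → Tile becomes 7 days, finish becomes 22.

2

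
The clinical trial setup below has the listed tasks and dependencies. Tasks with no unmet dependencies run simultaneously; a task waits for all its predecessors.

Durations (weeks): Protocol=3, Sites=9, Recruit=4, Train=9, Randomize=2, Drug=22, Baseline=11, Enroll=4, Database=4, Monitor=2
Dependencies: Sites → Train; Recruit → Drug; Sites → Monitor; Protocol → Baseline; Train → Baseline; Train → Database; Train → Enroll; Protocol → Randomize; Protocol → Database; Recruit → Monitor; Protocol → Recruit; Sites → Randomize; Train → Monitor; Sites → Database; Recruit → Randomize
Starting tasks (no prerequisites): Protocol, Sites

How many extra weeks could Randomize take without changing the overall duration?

18

Protocol→Recruit→Drug = 3+4+22 = 29 sets the makespan at 29 weeks.
The longest chain containing Randomize totals 11 weeks.
Slack of Randomize = 27 − 9 = 18 weeks.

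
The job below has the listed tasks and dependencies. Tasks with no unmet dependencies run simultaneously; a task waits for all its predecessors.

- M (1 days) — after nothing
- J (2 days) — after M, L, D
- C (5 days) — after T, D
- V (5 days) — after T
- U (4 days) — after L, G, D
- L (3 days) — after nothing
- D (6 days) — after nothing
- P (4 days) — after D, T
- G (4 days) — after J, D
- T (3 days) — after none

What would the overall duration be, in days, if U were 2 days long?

14

Critical path before the change: D→J→G→U = 6+2+4+4 = 16 giving 16 days.
U is on the critical path; changing it to 2 makes that path 14 days.
That remains the longest chain; total 14 days.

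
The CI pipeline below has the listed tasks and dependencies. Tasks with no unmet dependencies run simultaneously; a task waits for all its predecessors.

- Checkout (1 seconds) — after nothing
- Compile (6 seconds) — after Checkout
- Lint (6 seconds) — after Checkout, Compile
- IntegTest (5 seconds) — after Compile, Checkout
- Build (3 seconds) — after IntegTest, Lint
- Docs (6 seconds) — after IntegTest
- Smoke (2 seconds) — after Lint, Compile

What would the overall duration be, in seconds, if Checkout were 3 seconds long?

20

As given, the longest chain is Checkout→Compile→IntegTest→Docs = 1+6+5+6 = 18, so the finish is 18 seconds.
Checkout is on the critical path; changing it to 3 makes that path 20 seconds.
No other chain overtakes it, so the finish is 20 seconds.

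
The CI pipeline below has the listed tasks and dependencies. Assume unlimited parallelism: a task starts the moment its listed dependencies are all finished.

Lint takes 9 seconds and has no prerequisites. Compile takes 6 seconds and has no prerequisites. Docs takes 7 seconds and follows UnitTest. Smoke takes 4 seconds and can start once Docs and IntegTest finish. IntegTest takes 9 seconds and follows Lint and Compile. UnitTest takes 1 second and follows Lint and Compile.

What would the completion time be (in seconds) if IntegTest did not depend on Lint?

Before: longest chain Lint→IntegTest→Smoke = 9+9+4 = 22, finish 22.
Without Lint→IntegTest, IntegTest's earliest start moves from 9 to 6.
After: Lint→UnitTest→Docs→Smoke = 9+1+7+4 = 21 → 21 seconds.

21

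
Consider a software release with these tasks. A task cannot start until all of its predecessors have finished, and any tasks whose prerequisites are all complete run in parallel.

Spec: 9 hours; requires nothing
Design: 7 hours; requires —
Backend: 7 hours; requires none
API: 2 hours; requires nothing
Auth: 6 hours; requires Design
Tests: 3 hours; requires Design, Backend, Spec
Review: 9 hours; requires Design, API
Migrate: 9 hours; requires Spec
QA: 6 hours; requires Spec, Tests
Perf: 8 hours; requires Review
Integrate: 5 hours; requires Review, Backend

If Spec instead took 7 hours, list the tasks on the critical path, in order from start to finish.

Baseline: Design→Review→Perf = 7+9+8 = 24 → 24 hours.
Spec is off the critical path — its longest chain is 18 hours, giving 6 of slack.
The critical path is still Design→Review→Perf; finish is now 24 hours.

Design, Review, Perf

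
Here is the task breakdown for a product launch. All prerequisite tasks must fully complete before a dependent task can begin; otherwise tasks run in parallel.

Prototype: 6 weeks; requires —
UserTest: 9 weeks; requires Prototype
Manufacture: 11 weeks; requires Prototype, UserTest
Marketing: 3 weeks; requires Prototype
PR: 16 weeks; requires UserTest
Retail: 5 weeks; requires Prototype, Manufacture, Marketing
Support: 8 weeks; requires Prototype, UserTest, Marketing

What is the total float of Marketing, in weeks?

Critical path: Prototype→UserTest→Manufacture→Retail = 6+9+11+5 = 31, so the finish is 31 weeks.
Longest path through Marketing: 17 weeks (earliest finish 9, latest finish 23).
Slack of Marketing = 20 − 6 = 14 weeks.

14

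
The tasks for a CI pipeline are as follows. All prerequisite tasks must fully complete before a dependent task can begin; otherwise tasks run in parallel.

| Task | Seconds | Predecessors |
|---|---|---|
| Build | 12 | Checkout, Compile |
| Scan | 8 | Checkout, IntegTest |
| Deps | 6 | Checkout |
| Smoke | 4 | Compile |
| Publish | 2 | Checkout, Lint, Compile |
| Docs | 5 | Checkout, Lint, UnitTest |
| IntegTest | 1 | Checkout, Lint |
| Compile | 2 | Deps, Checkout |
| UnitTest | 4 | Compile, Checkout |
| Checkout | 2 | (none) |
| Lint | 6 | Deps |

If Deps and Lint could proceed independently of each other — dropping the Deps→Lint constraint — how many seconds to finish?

22

With the dependency in place, Checkout→Deps→Lint→IntegTest→Scan = 2+6+6+1+8 = 23 sets the finish at 23 seconds.
Without Deps→Lint, Lint's earliest start moves from 8 to 0.
New critical path: Checkout→Deps→Compile→Build = 2+6+2+12 = 22 ⇒ 22 seconds.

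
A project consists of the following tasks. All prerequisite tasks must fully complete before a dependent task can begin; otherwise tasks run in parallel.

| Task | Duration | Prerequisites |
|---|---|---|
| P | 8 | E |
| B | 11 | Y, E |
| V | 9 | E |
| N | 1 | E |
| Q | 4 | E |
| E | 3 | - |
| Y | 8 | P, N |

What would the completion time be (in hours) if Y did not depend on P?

Before: longest chain E→P→Y→B = 3+8+8+11 = 30, finish 30.
Without P→Y, Y's earliest start moves from 11 to 4.
The longest chain is now E→N→Y→B = 3+1+8+11 = 23, so the project takes 23 hours.

23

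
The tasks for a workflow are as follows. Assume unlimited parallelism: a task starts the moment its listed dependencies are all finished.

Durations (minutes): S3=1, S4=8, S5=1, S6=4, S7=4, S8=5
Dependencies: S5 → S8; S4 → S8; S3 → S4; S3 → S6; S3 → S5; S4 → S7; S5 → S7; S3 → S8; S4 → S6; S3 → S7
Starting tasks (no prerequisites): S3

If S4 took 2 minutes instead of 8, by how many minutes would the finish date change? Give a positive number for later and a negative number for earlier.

-6

Actual critical path: S3→S4→S8 = 1+8+5 = 14 ⇒ 14 minutes.
S4 is on the critical path; changing it to 2 makes that path 8 minutes.
The critical path is still S3→S4→S8; finish is now 8 minutes.
Change in finish: 8 − 14 = -6 minutes.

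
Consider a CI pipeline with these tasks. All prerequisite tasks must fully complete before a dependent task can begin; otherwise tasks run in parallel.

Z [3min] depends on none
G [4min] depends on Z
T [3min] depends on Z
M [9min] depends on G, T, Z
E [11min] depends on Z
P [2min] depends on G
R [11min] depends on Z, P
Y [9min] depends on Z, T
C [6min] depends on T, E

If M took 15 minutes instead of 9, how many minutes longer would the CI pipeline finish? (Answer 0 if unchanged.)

2

The binding path is Z→G→P→R = 3+4+2+11 = 20; finish at 20 minutes.
The longest path through M is only 16 minutes, so M has float 4.
Now Z→G→M = 3+4+15 = 22 is longest, so the finish becomes 22 minutes.
Change in finish: 22 − 20 = +2 minutes.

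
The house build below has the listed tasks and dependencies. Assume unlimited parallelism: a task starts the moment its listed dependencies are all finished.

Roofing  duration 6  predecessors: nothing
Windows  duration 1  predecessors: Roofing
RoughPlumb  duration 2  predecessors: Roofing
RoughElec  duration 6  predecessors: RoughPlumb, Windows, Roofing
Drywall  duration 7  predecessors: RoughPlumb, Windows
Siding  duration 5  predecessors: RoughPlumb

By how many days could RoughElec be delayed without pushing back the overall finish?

Critical path: Roofing→RoughPlumb→Drywall = 6+2+7 = 15, so the finish is 15 days.
Longest path through RoughElec: 14 days (earliest finish 14, latest finish 15).
So RoughElec can slip 15 − 14 = 1 day.

1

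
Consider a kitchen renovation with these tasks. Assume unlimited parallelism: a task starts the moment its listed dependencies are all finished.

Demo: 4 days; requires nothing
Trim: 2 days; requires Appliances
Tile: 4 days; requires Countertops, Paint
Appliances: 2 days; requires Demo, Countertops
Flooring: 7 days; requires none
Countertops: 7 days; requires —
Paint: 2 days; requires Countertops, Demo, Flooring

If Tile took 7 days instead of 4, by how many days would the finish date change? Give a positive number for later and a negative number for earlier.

The binding path is Flooring→Paint→Tile = 7+2+4 = 13; finish at 13 days.
Tile lies on that path, so at 7 days the path becomes 16 days.
The critical path is still Flooring→Paint→Tile; finish is now 16 days.
Change in finish: 16 − 13 = +3 days.

3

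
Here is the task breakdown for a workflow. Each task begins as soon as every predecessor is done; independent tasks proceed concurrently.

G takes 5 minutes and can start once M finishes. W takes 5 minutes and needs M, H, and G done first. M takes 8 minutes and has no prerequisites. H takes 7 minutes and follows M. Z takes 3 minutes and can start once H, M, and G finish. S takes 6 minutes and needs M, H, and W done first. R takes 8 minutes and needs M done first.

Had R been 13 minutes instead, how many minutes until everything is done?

Critical path before the change: M→H→W→S = 8+7+5+6 = 26 giving 26 minutes.
The longest path through R is only 16 minutes, so R has float 10.
That remains the longest chain; total 26 minutes.

26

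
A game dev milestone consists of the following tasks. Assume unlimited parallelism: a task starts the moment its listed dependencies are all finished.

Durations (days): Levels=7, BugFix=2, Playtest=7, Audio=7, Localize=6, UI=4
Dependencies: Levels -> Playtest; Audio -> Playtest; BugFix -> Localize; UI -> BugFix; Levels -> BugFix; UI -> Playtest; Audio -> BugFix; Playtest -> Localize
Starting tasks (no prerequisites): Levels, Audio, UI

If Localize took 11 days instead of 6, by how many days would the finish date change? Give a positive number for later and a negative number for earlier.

5

Critical path before the change: Levels→Playtest→Localize = 7+7+6 = 20 giving 20 days.
Localize lies on that path, so at 11 days the path becomes 25 days.
The critical path is still Levels→Playtest→Localize; finish is now 25 days.
Change in finish: 25 − 20 = +5 days.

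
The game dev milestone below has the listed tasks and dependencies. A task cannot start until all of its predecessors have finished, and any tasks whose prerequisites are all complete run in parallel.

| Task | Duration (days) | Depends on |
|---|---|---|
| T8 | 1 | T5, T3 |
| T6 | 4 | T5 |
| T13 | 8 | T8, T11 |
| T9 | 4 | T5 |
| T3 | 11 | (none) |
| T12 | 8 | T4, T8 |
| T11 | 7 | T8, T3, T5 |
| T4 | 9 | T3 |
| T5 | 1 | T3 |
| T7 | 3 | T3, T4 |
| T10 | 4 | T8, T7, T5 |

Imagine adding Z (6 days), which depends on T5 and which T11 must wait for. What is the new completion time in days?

Originally the plan takes 28 days.
With Z inserted, T11 now waits for max(T8, T3, T5, Z).
New critical path: T3→T5→Z→T11→T13 = 11+1+6+7+8 = 33 ⇒ 33 days.

33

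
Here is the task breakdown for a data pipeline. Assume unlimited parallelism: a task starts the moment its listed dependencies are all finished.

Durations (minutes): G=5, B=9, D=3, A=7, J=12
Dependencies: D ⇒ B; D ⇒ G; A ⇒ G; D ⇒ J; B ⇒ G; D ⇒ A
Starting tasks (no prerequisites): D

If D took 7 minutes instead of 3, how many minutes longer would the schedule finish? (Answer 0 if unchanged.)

4

Actual critical path: D→B→G = 3+9+5 = 17 ⇒ 17 minutes.
D lies on that path, so at 7 minutes the path becomes 21 minutes.
That remains the longest chain; total 21 minutes.
Change in finish: 21 − 17 = +4 minutes.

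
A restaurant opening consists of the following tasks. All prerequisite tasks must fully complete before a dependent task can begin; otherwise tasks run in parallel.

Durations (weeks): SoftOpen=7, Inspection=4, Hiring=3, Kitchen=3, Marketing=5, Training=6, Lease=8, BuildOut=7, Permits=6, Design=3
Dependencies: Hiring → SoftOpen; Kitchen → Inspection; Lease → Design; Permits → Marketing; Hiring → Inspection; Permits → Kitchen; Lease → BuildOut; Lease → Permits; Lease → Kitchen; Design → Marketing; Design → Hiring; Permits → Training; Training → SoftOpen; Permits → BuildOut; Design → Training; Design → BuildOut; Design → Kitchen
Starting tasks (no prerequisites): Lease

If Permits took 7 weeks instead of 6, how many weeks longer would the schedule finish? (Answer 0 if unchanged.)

Critical path before the change: Lease→Permits→Training→SoftOpen = 8+6+6+7 = 27 giving 27 weeks.
Permits lies on that path, so at 7 weeks the path becomes 28 weeks.
That remains the longest chain; total 28 weeks.
Change in finish: 28 − 27 = +1 weeks.

1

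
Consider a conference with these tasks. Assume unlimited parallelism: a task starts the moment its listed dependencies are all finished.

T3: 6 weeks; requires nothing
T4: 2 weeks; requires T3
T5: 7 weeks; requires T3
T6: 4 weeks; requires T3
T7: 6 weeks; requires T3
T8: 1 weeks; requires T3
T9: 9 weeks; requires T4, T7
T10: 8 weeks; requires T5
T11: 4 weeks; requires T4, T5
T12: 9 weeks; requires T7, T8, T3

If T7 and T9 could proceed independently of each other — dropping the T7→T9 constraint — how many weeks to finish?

Before: longest chain T3→T5→T10 = 6+7+8 = 21, finish 21.
Without T7→T9, T9's earliest start moves from 12 to 8.
New critical path: T3→T5→T10 = 6+7+8 = 21 ⇒ 21 weeks.

21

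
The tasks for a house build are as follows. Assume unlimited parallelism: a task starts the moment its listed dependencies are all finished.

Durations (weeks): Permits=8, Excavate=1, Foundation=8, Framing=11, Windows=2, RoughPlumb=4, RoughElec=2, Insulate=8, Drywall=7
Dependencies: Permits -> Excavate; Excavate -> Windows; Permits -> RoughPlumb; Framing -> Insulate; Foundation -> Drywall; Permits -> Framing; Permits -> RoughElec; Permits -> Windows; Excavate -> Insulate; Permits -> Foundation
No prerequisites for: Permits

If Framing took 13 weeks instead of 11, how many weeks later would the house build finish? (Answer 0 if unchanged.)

As given, the longest chain is Permits→Framing→Insulate = 8+11+8 = 27, so the finish is 27 weeks.
Framing lies on that path, so at 13 weeks the path becomes 29 weeks.
That remains the longest chain; total 29 weeks.
Change in finish: 29 − 27 = +2 weeks.

2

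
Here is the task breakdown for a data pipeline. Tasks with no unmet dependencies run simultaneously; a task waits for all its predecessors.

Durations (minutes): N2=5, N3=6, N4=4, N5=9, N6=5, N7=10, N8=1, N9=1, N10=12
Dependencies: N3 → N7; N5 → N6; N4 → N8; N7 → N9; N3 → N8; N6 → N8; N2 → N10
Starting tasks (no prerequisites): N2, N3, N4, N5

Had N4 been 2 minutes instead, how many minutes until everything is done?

17

Critical path before the change: N2→N10 = 5+12 = 17 giving 17 minutes.
N4 is off the critical path — its longest chain is 5 minutes, giving 12 of slack.
The critical path is still N2→N10; finish is now 17 minutes.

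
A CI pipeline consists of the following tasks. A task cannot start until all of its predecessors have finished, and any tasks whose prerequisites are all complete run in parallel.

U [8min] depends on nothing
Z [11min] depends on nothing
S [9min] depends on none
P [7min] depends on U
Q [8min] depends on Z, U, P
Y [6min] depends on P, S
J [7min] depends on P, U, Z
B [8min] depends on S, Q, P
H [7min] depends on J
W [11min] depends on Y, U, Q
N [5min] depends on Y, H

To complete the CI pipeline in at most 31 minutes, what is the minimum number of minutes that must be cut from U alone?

Current finish: 34 minutes; target: 31.
U is on every critical path, so each minute cut from U cuts the finish by one (this holds down to a finish of 30).
Need 34 − 31 = 3 minutes off U → U becomes 5 minutes, finish becomes 31.

3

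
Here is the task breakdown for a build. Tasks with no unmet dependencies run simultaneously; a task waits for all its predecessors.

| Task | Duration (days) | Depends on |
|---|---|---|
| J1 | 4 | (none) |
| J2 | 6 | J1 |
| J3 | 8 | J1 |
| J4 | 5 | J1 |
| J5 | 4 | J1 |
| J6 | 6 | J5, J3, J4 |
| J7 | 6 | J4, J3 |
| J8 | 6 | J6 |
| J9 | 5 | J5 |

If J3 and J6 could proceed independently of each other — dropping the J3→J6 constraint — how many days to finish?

21

Before: longest chain J1→J3→J6→J8 = 4+8+6+6 = 24, finish 24.
Without J3→J6, J6's earliest start moves from 12 to 9.
After: J1→J4→J6→J8 = 4+5+6+6 = 21 → 21 days.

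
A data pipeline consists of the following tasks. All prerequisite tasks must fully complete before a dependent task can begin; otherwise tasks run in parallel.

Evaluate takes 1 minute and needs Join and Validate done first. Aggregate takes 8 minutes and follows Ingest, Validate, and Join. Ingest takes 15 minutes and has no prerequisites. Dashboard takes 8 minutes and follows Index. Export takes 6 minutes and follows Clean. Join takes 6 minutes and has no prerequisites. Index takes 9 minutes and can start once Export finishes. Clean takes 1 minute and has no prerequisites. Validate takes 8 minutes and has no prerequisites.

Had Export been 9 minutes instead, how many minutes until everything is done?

As given, the longest chain is Clean→Export→Index→Dashboard = 1+6+9+8 = 24, so the finish is 24 minutes.
Since Export is critical, the +3 change carries straight to that chain (now 27 minutes).
No other chain overtakes it, so the finish is 27 minutes.

27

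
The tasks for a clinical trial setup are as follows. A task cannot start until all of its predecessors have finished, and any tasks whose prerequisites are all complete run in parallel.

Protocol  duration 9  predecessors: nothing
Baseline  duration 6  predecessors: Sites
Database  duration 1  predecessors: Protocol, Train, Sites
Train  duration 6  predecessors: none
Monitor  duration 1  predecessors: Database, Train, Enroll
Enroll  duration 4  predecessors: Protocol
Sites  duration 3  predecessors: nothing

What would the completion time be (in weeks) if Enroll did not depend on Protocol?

11

Original critical path: Protocol→Enroll→Monitor = 9+4+1 = 14 ⇒ 14 weeks.
Without Protocol→Enroll, Enroll's earliest start moves from 9 to 0.
The longest chain is now Protocol→Database→Monitor = 9+1+1 = 11, so the project takes 11 weeks.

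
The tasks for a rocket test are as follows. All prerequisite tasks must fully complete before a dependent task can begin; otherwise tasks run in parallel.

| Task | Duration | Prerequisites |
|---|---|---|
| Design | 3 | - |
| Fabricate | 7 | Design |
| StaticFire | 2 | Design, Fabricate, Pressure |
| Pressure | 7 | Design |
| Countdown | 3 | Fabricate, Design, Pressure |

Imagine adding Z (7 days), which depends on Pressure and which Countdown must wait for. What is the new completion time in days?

20

Originally the rocket test takes 13 days.
With Z inserted, Countdown now waits for max(Fabricate, Design, Pressure, Z).
New critical path: Design→Pressure→Z→Countdown = 3+7+7+3 = 20 ⇒ 20 days.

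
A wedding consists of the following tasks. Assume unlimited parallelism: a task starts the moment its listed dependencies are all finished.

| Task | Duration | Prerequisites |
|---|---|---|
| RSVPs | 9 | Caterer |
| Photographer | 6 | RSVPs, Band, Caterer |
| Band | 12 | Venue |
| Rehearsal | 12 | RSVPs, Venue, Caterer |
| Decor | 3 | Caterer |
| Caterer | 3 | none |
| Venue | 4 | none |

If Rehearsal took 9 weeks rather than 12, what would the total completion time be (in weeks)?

Critical path before the change: Caterer→RSVPs→Rehearsal = 3+9+12 = 24 giving 24 weeks.
Rehearsal is on the critical path; changing it to 9 makes that path 21 weeks.
New critical path: Venue→Band→Photographer = 4+12+6 = 22 ⇒ 22 weeks.

22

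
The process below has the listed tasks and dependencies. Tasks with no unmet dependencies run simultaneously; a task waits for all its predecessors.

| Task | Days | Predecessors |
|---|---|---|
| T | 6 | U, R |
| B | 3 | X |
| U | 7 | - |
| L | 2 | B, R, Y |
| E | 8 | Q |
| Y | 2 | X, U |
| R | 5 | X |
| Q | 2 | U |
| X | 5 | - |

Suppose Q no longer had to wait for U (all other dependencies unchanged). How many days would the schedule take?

16

Before: longest chain U→Q→E = 7+2+8 = 17, finish 17.
Without U→Q, Q's earliest start moves from 7 to 0.
New critical path: X→R→T = 5+5+6 = 16 ⇒ 16 days.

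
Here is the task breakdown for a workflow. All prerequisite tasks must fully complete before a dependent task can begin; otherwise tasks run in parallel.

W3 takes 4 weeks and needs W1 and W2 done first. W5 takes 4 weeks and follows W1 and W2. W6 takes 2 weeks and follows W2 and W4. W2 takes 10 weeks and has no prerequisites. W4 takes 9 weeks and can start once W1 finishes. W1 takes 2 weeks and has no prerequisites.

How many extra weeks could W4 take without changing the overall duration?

1

W2→W3 = 10+4 = 14 sets the makespan at 14 weeks.
W4 finishes as early as 11 and must finish by 12.
So W4 can slip 12 − 11 = 1 week.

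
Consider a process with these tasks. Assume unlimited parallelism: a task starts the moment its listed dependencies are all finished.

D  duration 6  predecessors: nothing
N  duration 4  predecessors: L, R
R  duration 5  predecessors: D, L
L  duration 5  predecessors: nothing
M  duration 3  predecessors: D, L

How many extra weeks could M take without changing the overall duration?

Critical path: D→R→N = 6+5+4 = 15, so the finish is 15 weeks.
Longest path through M: 9 weeks (earliest finish 9, latest finish 15).
Float = 15 − 9 = 6.

6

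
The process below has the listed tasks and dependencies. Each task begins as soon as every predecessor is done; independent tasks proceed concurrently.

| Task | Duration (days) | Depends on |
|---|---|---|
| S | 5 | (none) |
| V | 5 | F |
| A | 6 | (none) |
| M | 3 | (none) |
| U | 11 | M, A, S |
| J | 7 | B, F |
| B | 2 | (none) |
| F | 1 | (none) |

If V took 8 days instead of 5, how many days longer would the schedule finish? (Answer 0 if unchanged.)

0

As given, the longest chain is A→U = 6+11 = 17, so the finish is 17 days.
The longest path through V is only 6 days, so V has float 11.
No other chain overtakes it, so the finish is 17 days.
Change in finish: 17 − 17 = +0 days.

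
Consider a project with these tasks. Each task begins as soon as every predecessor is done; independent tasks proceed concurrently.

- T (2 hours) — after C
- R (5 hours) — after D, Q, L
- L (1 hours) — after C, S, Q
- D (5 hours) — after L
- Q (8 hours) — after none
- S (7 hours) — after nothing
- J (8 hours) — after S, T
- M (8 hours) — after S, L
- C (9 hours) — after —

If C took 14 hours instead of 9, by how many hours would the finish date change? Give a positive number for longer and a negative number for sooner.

As given, the longest chain is C→L→D→R = 9+1+5+5 = 20, so the finish is 20 hours.
C is on the critical path; changing it to 14 makes that path 25 hours.
That remains the longest chain; total 25 hours.
Change in finish: 25 − 20 = +5 hours.

5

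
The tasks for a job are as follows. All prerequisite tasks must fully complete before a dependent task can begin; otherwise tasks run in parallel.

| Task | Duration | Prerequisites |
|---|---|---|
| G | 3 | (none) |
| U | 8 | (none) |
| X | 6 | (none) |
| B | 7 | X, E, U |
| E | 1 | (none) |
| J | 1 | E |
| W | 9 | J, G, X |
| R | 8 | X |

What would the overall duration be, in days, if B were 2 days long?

15

The binding path is U→B = 8+7 = 15; finish at 15 days.
B is on the critical path; changing it to 2 makes that path 10 days.
Now X→W = 6+9 = 15 is longest, so the finish becomes 15 days.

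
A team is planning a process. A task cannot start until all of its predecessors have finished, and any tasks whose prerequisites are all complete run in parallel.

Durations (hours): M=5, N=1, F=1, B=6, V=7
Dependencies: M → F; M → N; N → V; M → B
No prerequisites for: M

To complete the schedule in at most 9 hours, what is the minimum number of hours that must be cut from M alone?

Current finish: 13 hours; target: 9.
M is on every critical path, so each hour cut from M cuts the finish by one (this holds down to a finish of 9).
Need 13 − 9 = 4 hours off M → M becomes 1 hour, finish becomes 9.

4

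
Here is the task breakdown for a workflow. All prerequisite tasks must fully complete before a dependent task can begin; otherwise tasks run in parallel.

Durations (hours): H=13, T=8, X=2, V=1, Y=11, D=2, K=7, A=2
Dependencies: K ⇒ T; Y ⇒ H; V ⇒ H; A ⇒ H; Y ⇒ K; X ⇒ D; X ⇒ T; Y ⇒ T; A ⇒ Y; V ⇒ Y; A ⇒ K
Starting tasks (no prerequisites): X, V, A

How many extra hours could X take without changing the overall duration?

18

Critical path: A→Y→K→T = 2+11+7+8 = 28, so the finish is 28 hours.
Longest path through X: 10 hours (earliest finish 2, latest finish 20).
Float = 28 − 10 = 18.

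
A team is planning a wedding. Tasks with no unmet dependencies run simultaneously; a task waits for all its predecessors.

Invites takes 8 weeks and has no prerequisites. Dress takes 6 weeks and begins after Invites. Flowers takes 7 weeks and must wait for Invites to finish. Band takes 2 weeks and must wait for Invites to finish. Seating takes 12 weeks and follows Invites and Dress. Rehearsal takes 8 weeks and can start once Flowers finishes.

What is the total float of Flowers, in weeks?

3

The longest chain is Invites→Dress→Seating = 8+6+12 = 26; overall finish 26 weeks.
Flowers finishes as early as 15 and must finish by 18.
So Flowers can slip 18 − 15 = 3 weeks.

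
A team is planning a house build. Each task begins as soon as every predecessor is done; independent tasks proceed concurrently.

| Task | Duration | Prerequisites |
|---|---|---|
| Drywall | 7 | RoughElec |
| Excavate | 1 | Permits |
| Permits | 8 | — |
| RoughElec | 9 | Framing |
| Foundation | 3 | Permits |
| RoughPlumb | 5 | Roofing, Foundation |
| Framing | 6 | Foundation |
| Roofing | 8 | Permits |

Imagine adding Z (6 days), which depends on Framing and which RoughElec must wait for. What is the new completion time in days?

Originally the project takes 33 days.
With Z inserted, RoughElec now waits for max(Framing, Z).
New critical path: Permits→Foundation→Framing→Z→RoughElec→Drywall = 8+3+6+6+9+7 = 39 ⇒ 39 days.

39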